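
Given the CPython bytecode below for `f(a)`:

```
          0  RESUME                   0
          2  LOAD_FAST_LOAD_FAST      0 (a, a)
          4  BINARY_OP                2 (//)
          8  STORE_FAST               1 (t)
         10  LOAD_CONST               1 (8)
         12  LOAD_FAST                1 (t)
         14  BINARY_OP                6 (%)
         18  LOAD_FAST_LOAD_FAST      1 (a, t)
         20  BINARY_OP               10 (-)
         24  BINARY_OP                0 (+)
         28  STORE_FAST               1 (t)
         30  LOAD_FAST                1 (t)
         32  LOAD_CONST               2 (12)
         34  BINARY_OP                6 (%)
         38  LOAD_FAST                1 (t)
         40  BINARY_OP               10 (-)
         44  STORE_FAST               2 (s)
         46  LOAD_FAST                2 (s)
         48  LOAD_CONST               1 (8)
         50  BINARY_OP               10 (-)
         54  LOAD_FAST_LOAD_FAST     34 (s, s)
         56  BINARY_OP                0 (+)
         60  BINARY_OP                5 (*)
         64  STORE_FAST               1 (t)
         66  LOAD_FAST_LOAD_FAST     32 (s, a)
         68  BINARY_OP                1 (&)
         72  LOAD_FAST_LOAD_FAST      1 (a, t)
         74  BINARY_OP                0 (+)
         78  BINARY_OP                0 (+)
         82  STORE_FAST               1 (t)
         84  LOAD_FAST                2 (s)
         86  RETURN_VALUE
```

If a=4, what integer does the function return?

LOAD_FAST_LOAD_FAST a,a → push 4,4. Stack: [4, 4]
BINARY_OP // → 4 // 4 = 1. Stack: [1]
STORE_FAST t → t=1. Stack: []
LOAD_CONST → push 8. Stack: [8]
LOAD_FAST t → push 1. Stack: [8, 1]
BINARY_OP % → 8 % 1 = 0. Stack: [0]
LOAD_FAST_LOAD_FAST a,t → push 4,1. Stack: [0, 4, 1]
BINARY_OP - → 4 - 1 = 3. Stack: [0, 3]
BINARY_OP + → 0 + 3 = 3. Stack: [3]
STORE_FAST t → t=3. Stack: []
LOAD_FAST t → push 3. Stack: [3]
LOAD_CONST → push 12. Stack: [3, 12]
BINARY_OP % → 3 % 12 = 3. Stack: [3]
LOAD_FAST t → push 3. Stack: [3, 3]
BINARY_OP - → 3 - 3 = 0. Stack: [0]
STORE_FAST s → s=0. Stack: []
LOAD_FAST s → push 0. Stack: [0]
LOAD_CONST → push 8. Stack: [0, 8]
BINARY_OP - → 0 - 8 = -8. Stack: [-8]
LOAD_FAST_LOAD_FAST s,s → push 0,0. Stack: [-8, 0, 0]
BINARY_OP + → 0 + 0 = 0. Stack: [-8, 0]
BINARY_OP * → -8 * 0 = 0. Stack: [0]
STORE_FAST t → t=0. Stack: []
LOAD_FAST_LOAD_FAST s,a → push 0,4. Stack: [0, 4]
BINARY_OP & → 0 & 4 = 0. Stack: [0]
LOAD_FAST_LOAD_FAST a,t → push 4,0. Stack: [0, 4, 0]
BINARY_OP + → 4 + 0 = 4. Stack: [0, 4]
BINARY_OP + → 0 + 4 = 4. Stack: [4]
STORE_FAST t → t=4. Stack: []
LOAD_FAST s → push 0. Stack: [0]
RETURN_VALUE → return 0.

0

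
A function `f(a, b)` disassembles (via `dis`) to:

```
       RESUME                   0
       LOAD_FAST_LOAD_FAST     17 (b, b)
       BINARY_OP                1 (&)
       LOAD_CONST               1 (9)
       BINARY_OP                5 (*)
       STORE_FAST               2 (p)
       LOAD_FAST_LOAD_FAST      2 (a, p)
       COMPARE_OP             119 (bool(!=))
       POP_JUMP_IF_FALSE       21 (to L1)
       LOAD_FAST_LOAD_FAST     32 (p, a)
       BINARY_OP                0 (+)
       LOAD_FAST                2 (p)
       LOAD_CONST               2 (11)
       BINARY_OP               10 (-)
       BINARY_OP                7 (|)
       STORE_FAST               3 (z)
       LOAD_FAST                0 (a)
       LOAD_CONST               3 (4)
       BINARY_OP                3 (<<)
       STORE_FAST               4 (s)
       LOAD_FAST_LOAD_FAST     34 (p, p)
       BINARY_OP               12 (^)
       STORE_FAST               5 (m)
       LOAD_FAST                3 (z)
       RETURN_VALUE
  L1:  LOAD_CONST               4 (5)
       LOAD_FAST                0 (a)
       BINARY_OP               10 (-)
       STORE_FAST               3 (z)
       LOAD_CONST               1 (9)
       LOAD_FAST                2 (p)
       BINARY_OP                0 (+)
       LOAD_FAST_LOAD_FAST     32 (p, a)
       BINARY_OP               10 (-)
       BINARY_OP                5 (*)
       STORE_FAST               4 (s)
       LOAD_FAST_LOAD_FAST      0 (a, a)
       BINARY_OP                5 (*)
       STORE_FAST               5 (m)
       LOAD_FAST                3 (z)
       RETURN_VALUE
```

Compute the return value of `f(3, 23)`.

LOAD_FAST_LOAD_FAST b,b → push 23,23. Stack: [23, 23]
BINARY_OP & → 23 & 23 = 23. Stack: [23]
LOAD_CONST → push 9. Stack: [23, 9]
BINARY_OP * → 23 * 9 = 207. Stack: [207]
STORE_FAST p → p=207. Stack: []
LOAD_FAST_LOAD_FAST a,p → push 3,207. Stack: [3, 207]
COMPARE_OP bool(!=) → 3 vs 207 = True. Stack: [True]
POP_JUMP_IF_FALSE → pop True; no jump. Stack: []
LOAD_FAST_LOAD_FAST p,a → push 207,3. Stack: [207, 3]
BINARY_OP + → 207 + 3 = 210. Stack: [210]
LOAD_FAST p → push 207. Stack: [210, 207]
LOAD_CONST → push 11. Stack: [210, 207, 11]
BINARY_OP - → 207 - 11 = 196. Stack: [210, 196]
BINARY_OP | → 210 | 196 = 214. Stack: [214]
STORE_FAST z → z=214. Stack: []
LOAD_FAST a → push 3. Stack: [3]
LOAD_CONST → push 4. Stack: [3, 4]
BINARY_OP << → 3 << 4 = 48. Stack: [48]
STORE_FAST s → s=48. Stack: []
LOAD_FAST_LOAD_FAST p,p → push 207,207. Stack: [207, 207]
BINARY_OP ^ → 207 ^ 207 = 0. Stack: [0]
STORE_FAST m → m=0. Stack: []
LOAD_FAST z → push 214. Stack: [214]
RETURN_VALUE → return 214.

214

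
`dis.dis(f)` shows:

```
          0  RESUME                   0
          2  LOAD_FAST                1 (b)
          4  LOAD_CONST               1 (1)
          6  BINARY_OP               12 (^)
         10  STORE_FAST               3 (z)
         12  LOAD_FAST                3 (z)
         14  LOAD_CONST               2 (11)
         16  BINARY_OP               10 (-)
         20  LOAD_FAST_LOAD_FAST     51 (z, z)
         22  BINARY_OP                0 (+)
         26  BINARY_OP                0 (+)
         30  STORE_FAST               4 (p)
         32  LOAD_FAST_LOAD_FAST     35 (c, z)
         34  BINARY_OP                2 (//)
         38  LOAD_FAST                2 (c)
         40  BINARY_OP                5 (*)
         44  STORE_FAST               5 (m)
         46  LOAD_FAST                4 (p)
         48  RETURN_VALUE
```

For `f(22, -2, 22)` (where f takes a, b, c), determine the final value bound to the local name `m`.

LOAD_FAST b → push -2. Stack: [-2]
LOAD_CONST → push 1. Stack: [-2, 1]
BINARY_OP ^ → -2 ^ 1 = -1. Stack: [-1]
STORE_FAST z → z=-1. Stack: []
LOAD_FAST z → push -1. Stack: [-1]
LOAD_CONST → push 11. Stack: [-1, 11]
BINARY_OP - → -1 - 11 = -12. Stack: [-12]
LOAD_FAST_LOAD_FAST z,z → push -1,-1. Stack: [-12, -1, -1]
BINARY_OP + → -1 + -1 = -2. Stack: [-12, -2]
BINARY_OP + → -12 + -2 = -14. Stack: [-14]
STORE_FAST p → p=-14. Stack: []
LOAD_FAST_LOAD_FAST c,z → push 22,-1. Stack: [22, -1]
BINARY_OP // → 22 // -1 = -22. Stack: [-22]
LOAD_FAST c → push 22. Stack: [-22, 22]
BINARY_OP * → -22 * 22 = -484. Stack: [-484]
STORE_FAST m → m=-484. Stack: []
LOAD_FAST p → push -14. Stack: [-14]
RETURN_VALUE → return -14.

-484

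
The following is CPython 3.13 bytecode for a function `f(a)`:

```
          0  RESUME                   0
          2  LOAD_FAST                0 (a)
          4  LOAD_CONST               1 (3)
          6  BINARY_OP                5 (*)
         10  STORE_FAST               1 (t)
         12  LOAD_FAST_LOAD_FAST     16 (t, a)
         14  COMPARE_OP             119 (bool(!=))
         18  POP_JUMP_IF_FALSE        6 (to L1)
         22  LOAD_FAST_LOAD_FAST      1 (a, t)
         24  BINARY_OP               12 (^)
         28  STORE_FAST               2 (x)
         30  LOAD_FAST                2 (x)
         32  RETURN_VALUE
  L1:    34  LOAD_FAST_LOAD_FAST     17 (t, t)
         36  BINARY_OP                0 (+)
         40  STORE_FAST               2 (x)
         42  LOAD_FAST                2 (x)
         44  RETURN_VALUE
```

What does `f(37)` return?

LOAD_FAST a → push 37. Stack: [37]
LOAD_CONST → push 3. Stack: [37, 3]
BINARY_OP * → 37 * 3 = 111. Stack: [111]
STORE_FAST t → t=111. Stack: []
LOAD_FAST_LOAD_FAST t,a → push 111,37. Stack: [111, 37]
COMPARE_OP bool(!=) → 111 vs 37 = True. Stack: [True]
POP_JUMP_IF_FALSE → pop True; no jump. Stack: []
LOAD_FAST_LOAD_FAST a,t → push 37,111. Stack: [37, 111]
BINARY_OP ^ → 37 ^ 111 = 74. Stack: [74]
STORE_FAST x → x=74. Stack: []
LOAD_FAST x → push 74. Stack: [74]
RETURN_VALUE → return 74.

74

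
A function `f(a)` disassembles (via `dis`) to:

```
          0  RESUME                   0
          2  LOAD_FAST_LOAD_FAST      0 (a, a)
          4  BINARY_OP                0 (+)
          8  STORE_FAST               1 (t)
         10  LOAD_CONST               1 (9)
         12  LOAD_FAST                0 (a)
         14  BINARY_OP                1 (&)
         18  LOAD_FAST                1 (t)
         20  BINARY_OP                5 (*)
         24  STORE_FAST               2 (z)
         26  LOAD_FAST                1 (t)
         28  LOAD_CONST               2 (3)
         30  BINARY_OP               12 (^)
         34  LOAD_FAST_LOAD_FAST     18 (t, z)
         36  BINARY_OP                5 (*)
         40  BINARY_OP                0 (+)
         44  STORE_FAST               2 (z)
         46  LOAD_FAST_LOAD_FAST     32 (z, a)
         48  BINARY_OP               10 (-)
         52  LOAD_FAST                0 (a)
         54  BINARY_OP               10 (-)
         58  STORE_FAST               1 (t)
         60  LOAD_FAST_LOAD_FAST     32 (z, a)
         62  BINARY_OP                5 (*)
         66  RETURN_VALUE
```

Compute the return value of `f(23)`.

49703

LOAD_FAST_LOAD_FAST a,a → push 23,23. Stack: [23, 23]
BINARY_OP + → 23 + 23 = 46. Stack: [46]
STORE_FAST t → t=46. Stack: []
LOAD_CONST → push 9. Stack: [9]
LOAD_FAST a → push 23. Stack: [9, 23]
BINARY_OP & → 9 & 23 = 1. Stack: [1]
LOAD_FAST t → push 46. Stack: [1, 46]
BINARY_OP * → 1 * 46 = 46. Stack: [46]
STORE_FAST z → z=46. Stack: []
LOAD_FAST t → push 46. Stack: [46]
LOAD_CONST → push 3. Stack: [46, 3]
BINARY_OP ^ → 46 ^ 3 = 45. Stack: [45]
LOAD_FAST_LOAD_FAST t,z → push 46,46. Stack: [45, 46, 46]
BINARY_OP * → 46 * 46 = 2116. Stack: [45, 2116]
BINARY_OP + → 45 + 2116 = 2161. Stack: [2161]
STORE_FAST z → z=2161. Stack: []
LOAD_FAST_LOAD_FAST z,a → push 2161,23. Stack: [2161, 23]
BINARY_OP - → 2161 - 23 = 2138. Stack: [2138]
LOAD_FAST a → push 23. Stack: [2138, 23]
BINARY_OP - → 2138 - 23 = 2115. Stack: [2115]
STORE_FAST t → t=2115. Stack: []
LOAD_FAST_LOAD_FAST z,a → push 2161,23. Stack: [2161, 23]
BINARY_OP * → 2161 * 23 = 49703. Stack: [49703]
RETURN_VALUE → return 49703.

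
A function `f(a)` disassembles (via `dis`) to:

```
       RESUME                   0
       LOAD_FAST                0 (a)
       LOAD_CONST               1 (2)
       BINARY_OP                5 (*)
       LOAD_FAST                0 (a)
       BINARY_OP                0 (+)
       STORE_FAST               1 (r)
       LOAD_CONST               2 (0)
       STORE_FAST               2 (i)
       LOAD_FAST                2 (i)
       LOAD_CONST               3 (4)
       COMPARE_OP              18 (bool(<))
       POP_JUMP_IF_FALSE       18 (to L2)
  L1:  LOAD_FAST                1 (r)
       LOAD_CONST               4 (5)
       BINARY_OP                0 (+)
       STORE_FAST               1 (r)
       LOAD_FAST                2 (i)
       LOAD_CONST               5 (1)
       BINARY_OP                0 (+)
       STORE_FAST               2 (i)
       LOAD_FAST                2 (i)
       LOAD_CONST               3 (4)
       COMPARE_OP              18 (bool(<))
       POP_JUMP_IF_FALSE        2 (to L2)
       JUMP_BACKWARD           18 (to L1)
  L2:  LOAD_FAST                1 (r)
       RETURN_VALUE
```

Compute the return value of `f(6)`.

38

LOAD_FAST a → push 6. Stack: [6]
LOAD_CONST → push 2. Stack: [6, 2]
BINARY_OP * → 6 * 2 = 12. Stack: [12]
LOAD_FAST a → push 6. Stack: [12, 6]
BINARY_OP + → 12 + 6 = 18. Stack: [18]
STORE_FAST r → r=18. Stack: []
LOAD_CONST → push 0. Stack: [0]
STORE_FAST i → i=0. Stack: []
LOAD_FAST i → push 0. Stack: [0]
LOAD_CONST → push 4. Stack: [0, 4]
COMPARE_OP bool(<) → 0 vs 4 = True. Stack: [True]
POP_JUMP_IF_FALSE → pop True; no jump. Stack: []
LOAD_FAST r → push 18. Stack: [18]
LOAD_CONST → push 5. Stack: [18, 5]
BINARY_OP + → 18 + 5 = 23. Stack: [23]
STORE_FAST r → r=23. Stack: []
LOAD_FAST i → push 0. Stack: [0]
LOAD_CONST → push 1. Stack: [0, 1]
BINARY_OP + → 0 + 1 = 1. Stack: [1]
STORE_FAST i → i=1. Stack: []
LOAD_FAST i → push 1. Stack: [1]
LOAD_CONST → push 4. Stack: [1, 4]
COMPARE_OP bool(<) → 1 vs 4 = True. Stack: [True]
POP_JUMP_IF_FALSE → pop True; no jump. Stack: []
LOAD_FAST r → push 23. Stack: [23]
LOAD_CONST → push 5. Stack: [23, 5]
BINARY_OP + → 23 + 5 = 28. Stack: [28]
STORE_FAST r → r=28. Stack: []
LOAD_FAST i → push 1. Stack: [1]
LOAD_CONST → push 1. Stack: [1, 1]
BINARY_OP + → 1 + 1 = 2. Stack: [2]
STORE_FAST i → i=2. Stack: []
LOAD_FAST i → push 2. Stack: [2]
LOAD_CONST → push 4. Stack: [2, 4]
COMPARE_OP bool(<) → 2 vs 4 = True. Stack: [True]
POP_JUMP_IF_FALSE → pop True; no jump. Stack: []
LOAD_FAST r → push 28. Stack: [28]
LOAD_CONST → push 5. Stack: [28, 5]
BINARY_OP + → 28 + 5 = 33. Stack: [33]
STORE_FAST r → r=33. Stack: []
LOAD_FAST i → push 2. Stack: [2]
LOAD_CONST → push 1. Stack: [2, 1]
BINARY_OP + → 2 + 1 = 3. Stack: [3]
STORE_FAST i → i=3. Stack: []
LOAD_FAST i → push 3. Stack: [3]
LOAD_CONST → push 4. Stack: [3, 4]
COMPARE_OP bool(<) → 3 vs 4 = True. Stack: [True]
POP_JUMP_IF_FALSE → pop True; no jump. Stack: []
LOAD_FAST r → push 33. Stack: [33]
LOAD_CONST → push 5. Stack: [33, 5]
BINARY_OP + → 33 + 5 = 38. Stack: [38]
STORE_FAST r → r=38. Stack: []
LOAD_FAST i → push 3. Stack: [3]
LOAD_CONST → push 1. Stack: [3, 1]
BINARY_OP + → 3 + 1 = 4. Stack: [4]
STORE_FAST i → i=4. Stack: []
LOAD_FAST i → push 4. Stack: [4]
LOAD_CONST → push 4. Stack: [4, 4]
COMPARE_OP bool(<) → 4 vs 4 = False. Stack: [False]
POP_JUMP_IF_FALSE → pop False; jump. Stack: []
LOAD_FAST r → push 38. Stack: [38]
RETURN_VALUE → return 38.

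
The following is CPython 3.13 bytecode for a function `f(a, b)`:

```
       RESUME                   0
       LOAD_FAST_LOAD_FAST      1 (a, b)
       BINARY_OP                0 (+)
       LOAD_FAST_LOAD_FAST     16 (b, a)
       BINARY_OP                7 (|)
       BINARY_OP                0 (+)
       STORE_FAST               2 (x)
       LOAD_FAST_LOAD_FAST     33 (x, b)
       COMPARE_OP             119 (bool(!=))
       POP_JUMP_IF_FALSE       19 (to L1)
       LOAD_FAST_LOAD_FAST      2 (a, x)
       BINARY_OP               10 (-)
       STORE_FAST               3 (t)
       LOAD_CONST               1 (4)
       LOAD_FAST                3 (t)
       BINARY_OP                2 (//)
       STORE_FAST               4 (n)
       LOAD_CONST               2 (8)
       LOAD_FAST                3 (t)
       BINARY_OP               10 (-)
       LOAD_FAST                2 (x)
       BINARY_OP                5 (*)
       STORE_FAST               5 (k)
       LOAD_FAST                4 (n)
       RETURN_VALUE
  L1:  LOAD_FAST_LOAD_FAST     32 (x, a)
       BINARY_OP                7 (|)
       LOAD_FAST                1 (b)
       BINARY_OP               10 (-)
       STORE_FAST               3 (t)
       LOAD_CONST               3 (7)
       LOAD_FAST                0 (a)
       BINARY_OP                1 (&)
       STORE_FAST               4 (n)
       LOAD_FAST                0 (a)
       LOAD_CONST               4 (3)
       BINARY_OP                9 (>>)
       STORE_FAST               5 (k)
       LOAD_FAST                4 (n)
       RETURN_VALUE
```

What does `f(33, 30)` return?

LOAD_FAST_LOAD_FAST a,b → push 33,30. Stack: [33, 30]
BINARY_OP + → 33 + 30 = 63. Stack: [63]
LOAD_FAST_LOAD_FAST b,a → push 30,33. Stack: [63, 30, 33]
BINARY_OP | → 30 | 33 = 63. Stack: [63, 63]
BINARY_OP + → 63 + 63 = 126. Stack: [126]
STORE_FAST x → x=126. Stack: []
LOAD_FAST_LOAD_FAST x,b → push 126,30. Stack: [126, 30]
COMPARE_OP bool(!=) → 126 vs 30 = True. Stack: [True]
POP_JUMP_IF_FALSE → pop True; no jump. Stack: []
LOAD_FAST_LOAD_FAST a,x → push 33,126. Stack: [33, 126]
BINARY_OP - → 33 - 126 = -93. Stack: [-93]
STORE_FAST t → t=-93. Stack: []
LOAD_CONST → push 4. Stack: [4]
LOAD_FAST t → push -93. Stack: [4, -93]
BINARY_OP // → 4 // -93 = -1. Stack: [-1]
STORE_FAST n → n=-1. Stack: []
LOAD_CONST → push 8. Stack: [8]
LOAD_FAST t → push -93. Stack: [8, -93]
BINARY_OP - → 8 - -93 = 101. Stack: [101]
LOAD_FAST x → push 126. Stack: [101, 126]
BINARY_OP * → 101 * 126 = 12726. Stack: [12726]
STORE_FAST k → k=12726. Stack: []
LOAD_FAST n → push -1. Stack: [-1]
RETURN_VALUE → return -1.

-1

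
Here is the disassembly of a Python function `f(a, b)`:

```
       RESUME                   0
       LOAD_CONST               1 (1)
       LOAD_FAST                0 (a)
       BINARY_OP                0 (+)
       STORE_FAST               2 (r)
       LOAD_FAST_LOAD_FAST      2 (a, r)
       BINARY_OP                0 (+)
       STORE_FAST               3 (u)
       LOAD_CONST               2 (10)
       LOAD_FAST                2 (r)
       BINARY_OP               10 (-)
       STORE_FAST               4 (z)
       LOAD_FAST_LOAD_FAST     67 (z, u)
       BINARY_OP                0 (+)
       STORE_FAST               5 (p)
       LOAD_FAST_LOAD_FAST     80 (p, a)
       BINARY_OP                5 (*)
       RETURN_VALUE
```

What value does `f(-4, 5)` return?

-24

LOAD_CONST → push 1. Stack: [1]
LOAD_FAST a → push -4. Stack: [1, -4]
BINARY_OP + → 1 + -4 = -3. Stack: [-3]
STORE_FAST r → r=-3. Stack: []
LOAD_FAST_LOAD_FAST a,r → push -4,-3. Stack: [-4, -3]
BINARY_OP + → -4 + -3 = -7. Stack: [-7]
STORE_FAST u → u=-7. Stack: []
LOAD_CONST → push 10. Stack: [10]
LOAD_FAST r → push -3. Stack: [10, -3]
BINARY_OP - → 10 - -3 = 13. Stack: [13]
STORE_FAST z → z=13. Stack: []
LOAD_FAST_LOAD_FAST z,u → push 13,-7. Stack: [13, -7]
BINARY_OP + → 13 + -7 = 6. Stack: [6]
STORE_FAST p → p=6. Stack: []
LOAD_FAST_LOAD_FAST p,a → push 6,-4. Stack: [6, -4]
BINARY_OP * → 6 * -4 = -24. Stack: [-24]
RETURN_VALUE → return -24.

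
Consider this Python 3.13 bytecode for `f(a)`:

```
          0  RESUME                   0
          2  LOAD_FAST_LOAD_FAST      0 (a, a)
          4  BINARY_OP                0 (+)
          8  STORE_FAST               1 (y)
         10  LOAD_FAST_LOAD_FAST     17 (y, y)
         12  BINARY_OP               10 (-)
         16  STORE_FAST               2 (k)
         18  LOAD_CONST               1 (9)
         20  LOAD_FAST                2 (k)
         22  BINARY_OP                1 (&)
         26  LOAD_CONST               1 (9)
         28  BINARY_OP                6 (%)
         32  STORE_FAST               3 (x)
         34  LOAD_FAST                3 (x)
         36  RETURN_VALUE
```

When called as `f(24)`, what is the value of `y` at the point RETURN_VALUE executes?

48

LOAD_FAST_LOAD_FAST a,a → push 24,24. Stack: [24, 24]
BINARY_OP + → 24 + 24 = 48. Stack: [48]
STORE_FAST y → y=48. Stack: []
LOAD_FAST_LOAD_FAST y,y → push 48,48. Stack: [48, 48]
BINARY_OP - → 48 - 48 = 0. Stack: [0]
STORE_FAST k → k=0. Stack: []
LOAD_CONST → push 9. Stack: [9]
LOAD_FAST k → push 0. Stack: [9, 0]
BINARY_OP & → 9 & 0 = 0. Stack: [0]
LOAD_CONST → push 9. Stack: [0, 9]
BINARY_OP % → 0 % 9 = 0. Stack: [0]
STORE_FAST x → x=0. Stack: []
LOAD_FAST x → push 0. Stack: [0]
RETURN_VALUE → return 0.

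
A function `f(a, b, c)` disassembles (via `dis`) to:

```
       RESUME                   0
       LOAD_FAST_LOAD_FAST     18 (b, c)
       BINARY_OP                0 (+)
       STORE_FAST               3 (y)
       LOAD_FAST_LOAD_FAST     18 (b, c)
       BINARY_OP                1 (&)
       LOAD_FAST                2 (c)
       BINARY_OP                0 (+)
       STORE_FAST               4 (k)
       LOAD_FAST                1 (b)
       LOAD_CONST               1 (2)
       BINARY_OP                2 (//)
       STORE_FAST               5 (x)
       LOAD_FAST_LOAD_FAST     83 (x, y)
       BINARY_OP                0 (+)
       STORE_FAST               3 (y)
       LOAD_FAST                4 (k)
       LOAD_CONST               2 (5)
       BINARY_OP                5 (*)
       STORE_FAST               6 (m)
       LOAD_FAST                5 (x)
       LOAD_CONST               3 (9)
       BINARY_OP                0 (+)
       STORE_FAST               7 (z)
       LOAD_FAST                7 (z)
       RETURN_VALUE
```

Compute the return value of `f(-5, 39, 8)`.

LOAD_FAST_LOAD_FAST b,c → push 39,8. Stack: [39, 8]
BINARY_OP + → 39 + 8 = 47. Stack: [47]
STORE_FAST y → y=47. Stack: []
LOAD_FAST_LOAD_FAST b,c → push 39,8. Stack: [39, 8]
BINARY_OP & → 39 & 8 = 0. Stack: [0]
LOAD_FAST c → push 8. Stack: [0, 8]
BINARY_OP + → 0 + 8 = 8. Stack: [8]
STORE_FAST k → k=8. Stack: []
LOAD_FAST b → push 39. Stack: [39]
LOAD_CONST → push 2. Stack: [39, 2]
BINARY_OP // → 39 // 2 = 19. Stack: [19]
STORE_FAST x → x=19. Stack: []
LOAD_FAST_LOAD_FAST x,y → push 19,47. Stack: [19, 47]
BINARY_OP + → 19 + 47 = 66. Stack: [66]
STORE_FAST y → y=66. Stack: []
LOAD_FAST k → push 8. Stack: [8]
LOAD_CONST → push 5. Stack: [8, 5]
BINARY_OP * → 8 * 5 = 40. Stack: [40]
STORE_FAST m → m=40. Stack: []
LOAD_FAST x → push 19. Stack: [19]
LOAD_CONST → push 9. Stack: [19, 9]
BINARY_OP + → 19 + 9 = 28. Stack: [28]
STORE_FAST z → z=28. Stack: []
LOAD_FAST z → push 28. Stack: [28]
RETURN_VALUE → return 28.

28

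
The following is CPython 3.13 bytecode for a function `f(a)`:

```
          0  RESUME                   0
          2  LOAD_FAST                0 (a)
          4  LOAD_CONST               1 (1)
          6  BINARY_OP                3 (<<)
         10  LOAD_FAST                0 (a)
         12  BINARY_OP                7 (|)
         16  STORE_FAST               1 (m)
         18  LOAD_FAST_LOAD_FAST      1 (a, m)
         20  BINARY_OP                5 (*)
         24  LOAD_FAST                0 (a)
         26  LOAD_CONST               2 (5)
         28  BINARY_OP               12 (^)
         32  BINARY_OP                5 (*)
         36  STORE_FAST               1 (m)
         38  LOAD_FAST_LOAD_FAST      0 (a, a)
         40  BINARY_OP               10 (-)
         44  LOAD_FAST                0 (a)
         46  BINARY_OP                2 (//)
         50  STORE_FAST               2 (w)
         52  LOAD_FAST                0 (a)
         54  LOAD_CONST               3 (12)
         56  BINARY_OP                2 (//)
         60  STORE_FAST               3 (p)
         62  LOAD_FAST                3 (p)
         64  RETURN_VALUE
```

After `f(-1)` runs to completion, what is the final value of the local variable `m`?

-6

LOAD_FAST a → push -1. Stack: [-1]
LOAD_CONST → push 1. Stack: [-1, 1]
BINARY_OP << → -1 << 1 = -2. Stack: [-2]
LOAD_FAST a → push -1. Stack: [-2, -1]
BINARY_OP | → -2 | -1 = -1. Stack: [-1]
STORE_FAST m → m=-1. Stack: []
LOAD_FAST_LOAD_FAST a,m → push -1,-1. Stack: [-1, -1]
BINARY_OP * → -1 * -1 = 1. Stack: [1]
LOAD_FAST a → push -1. Stack: [1, -1]
LOAD_CONST → push 5. Stack: [1, -1, 5]
BINARY_OP ^ → -1 ^ 5 = -6. Stack: [1, -6]
BINARY_OP * → 1 * -6 = -6. Stack: [-6]
STORE_FAST m → m=-6. Stack: []
LOAD_FAST_LOAD_FAST a,a → push -1,-1. Stack: [-1, -1]
BINARY_OP - → -1 - -1 = 0. Stack: [0]
LOAD_FAST a → push -1. Stack: [0, -1]
BINARY_OP // → 0 // -1 = 0. Stack: [0]
STORE_FAST w → w=0. Stack: []
LOAD_FAST a → push -1. Stack: [-1]
LOAD_CONST → push 12. Stack: [-1, 12]
BINARY_OP // → -1 // 12 = -1. Stack: [-1]
STORE_FAST p → p=-1. Stack: []
LOAD_FAST p → push -1. Stack: [-1]
RETURN_VALUE → return -1.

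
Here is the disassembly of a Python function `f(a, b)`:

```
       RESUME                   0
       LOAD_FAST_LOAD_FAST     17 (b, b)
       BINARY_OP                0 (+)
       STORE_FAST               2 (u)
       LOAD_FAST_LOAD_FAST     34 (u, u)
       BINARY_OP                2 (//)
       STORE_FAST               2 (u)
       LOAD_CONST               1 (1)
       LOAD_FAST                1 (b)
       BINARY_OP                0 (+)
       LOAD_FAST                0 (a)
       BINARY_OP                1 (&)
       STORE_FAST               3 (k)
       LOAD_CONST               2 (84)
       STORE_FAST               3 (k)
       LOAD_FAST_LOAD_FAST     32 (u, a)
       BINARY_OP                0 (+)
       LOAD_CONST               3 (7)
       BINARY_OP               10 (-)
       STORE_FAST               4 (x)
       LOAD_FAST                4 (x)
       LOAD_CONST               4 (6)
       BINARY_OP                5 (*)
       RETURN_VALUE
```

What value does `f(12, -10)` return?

LOAD_FAST_LOAD_FAST b,b → push -10,-10. Stack: [-10, -10]
BINARY_OP + → -10 + -10 = -20. Stack: [-20]
STORE_FAST u → u=-20. Stack: []
LOAD_FAST_LOAD_FAST u,u → push -20,-20. Stack: [-20, -20]
BINARY_OP // → -20 // -20 = 1. Stack: [1]
STORE_FAST u → u=1. Stack: []
LOAD_CONST → push 1. Stack: [1]
LOAD_FAST b → push -10. Stack: [1, -10]
BINARY_OP + → 1 + -10 = -9. Stack: [-9]
LOAD_FAST a → push 12. Stack: [-9, 12]
BINARY_OP & → -9 & 12 = 4. Stack: [4]
STORE_FAST k → k=4. Stack: []
LOAD_CONST → push 84. Stack: [84]
STORE_FAST k → k=84. Stack: []
LOAD_FAST_LOAD_FAST u,a → push 1,12. Stack: [1, 12]
BINARY_OP + → 1 + 12 = 13. Stack: [13]
LOAD_CONST → push 7. Stack: [13, 7]
BINARY_OP - → 13 - 7 = 6. Stack: [6]
STORE_FAST x → x=6. Stack: []
LOAD_FAST x → push 6. Stack: [6]
LOAD_CONST → push 6. Stack: [6, 6]
BINARY_OP * → 6 * 6 = 36. Stack: [36]
RETURN_VALUE → return 36.

36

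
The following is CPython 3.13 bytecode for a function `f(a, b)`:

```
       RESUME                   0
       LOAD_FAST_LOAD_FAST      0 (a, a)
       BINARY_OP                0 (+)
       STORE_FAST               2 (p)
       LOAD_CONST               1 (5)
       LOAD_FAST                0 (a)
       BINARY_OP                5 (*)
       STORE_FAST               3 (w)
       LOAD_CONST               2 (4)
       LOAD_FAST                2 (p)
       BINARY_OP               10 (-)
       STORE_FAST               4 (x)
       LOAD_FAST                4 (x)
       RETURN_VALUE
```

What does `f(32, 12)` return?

-60

LOAD_FAST_LOAD_FAST a,a → push 32,32. Stack: [32, 32]
BINARY_OP + → 32 + 32 = 64. Stack: [64]
STORE_FAST p → p=64. Stack: []
LOAD_CONST → push 5. Stack: [5]
LOAD_FAST a → push 32. Stack: [5, 32]
BINARY_OP * → 5 * 32 = 160. Stack: [160]
STORE_FAST w → w=160. Stack: []
LOAD_CONST → push 4. Stack: [4]
LOAD_FAST p → push 64. Stack: [4, 64]
BINARY_OP - → 4 - 64 = -60. Stack: [-60]
STORE_FAST x → x=-60. Stack: []
LOAD_FAST x → push -60. Stack: [-60]
RETURN_VALUE → return -60.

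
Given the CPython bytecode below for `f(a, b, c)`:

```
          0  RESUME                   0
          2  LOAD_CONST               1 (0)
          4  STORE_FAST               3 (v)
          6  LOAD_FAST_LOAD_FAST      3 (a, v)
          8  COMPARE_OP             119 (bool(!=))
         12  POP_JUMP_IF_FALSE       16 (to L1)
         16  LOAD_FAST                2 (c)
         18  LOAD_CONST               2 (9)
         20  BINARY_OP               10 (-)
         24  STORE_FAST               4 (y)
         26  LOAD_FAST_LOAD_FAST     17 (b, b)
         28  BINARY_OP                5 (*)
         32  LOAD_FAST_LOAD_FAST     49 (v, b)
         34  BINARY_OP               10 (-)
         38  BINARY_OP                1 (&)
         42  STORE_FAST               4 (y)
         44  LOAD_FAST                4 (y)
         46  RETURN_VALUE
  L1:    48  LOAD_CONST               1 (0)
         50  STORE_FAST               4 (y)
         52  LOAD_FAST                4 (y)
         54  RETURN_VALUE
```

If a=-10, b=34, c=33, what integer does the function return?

LOAD_CONST → push 0. Stack: [0]
STORE_FAST v → v=0. Stack: []
LOAD_FAST_LOAD_FAST a,v → push -10,0. Stack: [-10, 0]
COMPARE_OP bool(!=) → -10 vs 0 = True. Stack: [True]
POP_JUMP_IF_FALSE → pop True; no jump. Stack: []
LOAD_FAST c → push 33. Stack: [33]
LOAD_CONST → push 9. Stack: [33, 9]
BINARY_OP - → 33 - 9 = 24. Stack: [24]
STORE_FAST y → y=24. Stack: []
LOAD_FAST_LOAD_FAST b,b → push 34,34. Stack: [34, 34]
BINARY_OP * → 34 * 34 = 1156. Stack: [1156]
LOAD_FAST_LOAD_FAST v,b → push 0,34. Stack: [1156, 0, 34]
BINARY_OP - → 0 - 34 = -34. Stack: [1156, -34]
BINARY_OP & → 1156 & -34 = 1156. Stack: [1156]
STORE_FAST y → y=1156. Stack: []
LOAD_FAST y → push 1156. Stack: [1156]
RETURN_VALUE → return 1156.

1156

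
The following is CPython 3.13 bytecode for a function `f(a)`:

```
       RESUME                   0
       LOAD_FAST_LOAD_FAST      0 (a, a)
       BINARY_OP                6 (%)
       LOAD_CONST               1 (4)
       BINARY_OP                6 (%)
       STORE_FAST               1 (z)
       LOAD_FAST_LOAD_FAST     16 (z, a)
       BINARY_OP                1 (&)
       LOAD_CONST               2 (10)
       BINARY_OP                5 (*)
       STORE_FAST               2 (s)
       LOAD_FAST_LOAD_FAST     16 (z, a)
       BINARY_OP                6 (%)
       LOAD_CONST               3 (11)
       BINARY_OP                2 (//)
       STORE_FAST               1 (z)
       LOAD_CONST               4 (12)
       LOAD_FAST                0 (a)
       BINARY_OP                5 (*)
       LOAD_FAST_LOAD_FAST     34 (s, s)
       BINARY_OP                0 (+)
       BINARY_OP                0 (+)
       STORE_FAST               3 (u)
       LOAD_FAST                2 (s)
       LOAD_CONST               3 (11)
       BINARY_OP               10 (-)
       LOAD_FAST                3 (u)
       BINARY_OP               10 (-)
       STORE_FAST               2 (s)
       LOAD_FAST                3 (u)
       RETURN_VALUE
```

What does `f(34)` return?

408

LOAD_FAST_LOAD_FAST a,a → push 34,34. Stack: [34, 34]
BINARY_OP % → 34 % 34 = 0. Stack: [0]
LOAD_CONST → push 4. Stack: [0, 4]
BINARY_OP % → 0 % 4 = 0. Stack: [0]
STORE_FAST z → z=0. Stack: []
LOAD_FAST_LOAD_FAST z,a → push 0,34. Stack: [0, 34]
BINARY_OP & → 0 & 34 = 0. Stack: [0]
LOAD_CONST → push 10. Stack: [0, 10]
BINARY_OP * → 0 * 10 = 0. Stack: [0]
STORE_FAST s → s=0. Stack: []
LOAD_FAST_LOAD_FAST z,a → push 0,34. Stack: [0, 34]
BINARY_OP % → 0 % 34 = 0. Stack: [0]
LOAD_CONST → push 11. Stack: [0, 11]
BINARY_OP // → 0 // 11 = 0. Stack: [0]
STORE_FAST z → z=0. Stack: []
LOAD_CONST → push 12. Stack: [12]
LOAD_FAST a → push 34. Stack: [12, 34]
BINARY_OP * → 12 * 34 = 408. Stack: [408]
LOAD_FAST_LOAD_FAST s,s → push 0,0. Stack: [408, 0, 0]
BINARY_OP + → 0 + 0 = 0. Stack: [408, 0]
BINARY_OP + → 408 + 0 = 408. Stack: [408]
STORE_FAST u → u=408. Stack: []
LOAD_FAST s → push 0. Stack: [0]
LOAD_CONST → push 11. Stack: [0, 11]
BINARY_OP - → 0 - 11 = -11. Stack: [-11]
LOAD_FAST u → push 408. Stack: [-11, 408]
BINARY_OP - → -11 - 408 = -419. Stack: [-419]
STORE_FAST s → s=-419. Stack: []
LOAD_FAST u → push 408. Stack: [408]
RETURN_VALUE → return 408.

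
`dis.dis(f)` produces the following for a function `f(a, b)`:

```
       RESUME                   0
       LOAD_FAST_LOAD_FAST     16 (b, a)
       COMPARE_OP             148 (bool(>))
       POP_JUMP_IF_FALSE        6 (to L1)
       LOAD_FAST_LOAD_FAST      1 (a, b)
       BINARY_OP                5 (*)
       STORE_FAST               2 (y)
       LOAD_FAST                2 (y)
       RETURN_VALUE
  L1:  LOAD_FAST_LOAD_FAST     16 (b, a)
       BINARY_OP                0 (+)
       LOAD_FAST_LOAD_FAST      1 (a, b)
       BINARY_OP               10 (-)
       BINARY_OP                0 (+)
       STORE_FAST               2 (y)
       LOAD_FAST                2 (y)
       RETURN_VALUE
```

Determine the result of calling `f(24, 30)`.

720

LOAD_FAST_LOAD_FAST b,a → push 30,24. Stack: [30, 24]
COMPARE_OP bool(>) → 30 vs 24 = True. Stack: [True]
POP_JUMP_IF_FALSE → pop True; no jump. Stack: []
LOAD_FAST_LOAD_FAST a,b → push 24,30. Stack: [24, 30]
BINARY_OP * → 24 * 30 = 720. Stack: [720]
STORE_FAST y → y=720. Stack: []
LOAD_FAST y → push 720. Stack: [720]
RETURN_VALUE → return 720.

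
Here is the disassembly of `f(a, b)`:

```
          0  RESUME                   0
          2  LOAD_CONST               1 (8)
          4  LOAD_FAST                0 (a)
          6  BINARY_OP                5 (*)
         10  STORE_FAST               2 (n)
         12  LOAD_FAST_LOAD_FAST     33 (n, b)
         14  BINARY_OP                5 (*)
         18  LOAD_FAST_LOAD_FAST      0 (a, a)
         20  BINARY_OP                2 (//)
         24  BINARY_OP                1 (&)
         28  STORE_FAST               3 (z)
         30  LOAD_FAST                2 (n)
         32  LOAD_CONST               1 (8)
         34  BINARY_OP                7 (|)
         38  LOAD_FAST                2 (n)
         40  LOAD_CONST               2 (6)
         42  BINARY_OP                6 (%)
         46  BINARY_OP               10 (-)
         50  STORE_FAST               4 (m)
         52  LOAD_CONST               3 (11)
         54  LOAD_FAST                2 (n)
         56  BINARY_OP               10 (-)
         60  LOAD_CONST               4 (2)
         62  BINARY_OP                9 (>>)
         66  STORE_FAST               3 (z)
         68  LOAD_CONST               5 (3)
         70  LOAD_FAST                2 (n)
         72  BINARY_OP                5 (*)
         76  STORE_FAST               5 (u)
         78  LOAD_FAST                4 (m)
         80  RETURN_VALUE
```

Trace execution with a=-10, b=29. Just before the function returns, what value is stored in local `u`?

-240

LOAD_CONST → push 8. Stack: [8]
LOAD_FAST a → push -10. Stack: [8, -10]
BINARY_OP * → 8 * -10 = -80. Stack: [-80]
STORE_FAST n → n=-80. Stack: []
LOAD_FAST_LOAD_FAST n,b → push -80,29. Stack: [-80, 29]
BINARY_OP * → -80 * 29 = -2320. Stack: [-2320]
LOAD_FAST_LOAD_FAST a,a → push -10,-10. Stack: [-2320, -10, -10]
BINARY_OP // → -10 // -10 = 1. Stack: [-2320, 1]
BINARY_OP & → -2320 & 1 = 0. Stack: [0]
STORE_FAST z → z=0. Stack: []
LOAD_FAST n → push -80. Stack: [-80]
LOAD_CONST → push 8. Stack: [-80, 8]
BINARY_OP | → -80 | 8 = -72. Stack: [-72]
LOAD_FAST n → push -80. Stack: [-72, -80]
LOAD_CONST → push 6. Stack: [-72, -80, 6]
BINARY_OP % → -80 % 6 = 4. Stack: [-72, 4]
BINARY_OP - → -72 - 4 = -76. Stack: [-76]
STORE_FAST m → m=-76. Stack: []
LOAD_CONST → push 11. Stack: [11]
LOAD_FAST n → push -80. Stack: [11, -80]
BINARY_OP - → 11 - -80 = 91. Stack: [91]
LOAD_CONST → push 2. Stack: [91, 2]
BINARY_OP >> → 91 >> 2 = 22. Stack: [22]
STORE_FAST z → z=22. Stack: []
LOAD_CONST → push 3. Stack: [3]
LOAD_FAST n → push -80. Stack: [3, -80]
BINARY_OP * → 3 * -80 = -240. Stack: [-240]
STORE_FAST u → u=-240. Stack: []
LOAD_FAST m → push -76. Stack: [-76]
RETURN_VALUE → return -76.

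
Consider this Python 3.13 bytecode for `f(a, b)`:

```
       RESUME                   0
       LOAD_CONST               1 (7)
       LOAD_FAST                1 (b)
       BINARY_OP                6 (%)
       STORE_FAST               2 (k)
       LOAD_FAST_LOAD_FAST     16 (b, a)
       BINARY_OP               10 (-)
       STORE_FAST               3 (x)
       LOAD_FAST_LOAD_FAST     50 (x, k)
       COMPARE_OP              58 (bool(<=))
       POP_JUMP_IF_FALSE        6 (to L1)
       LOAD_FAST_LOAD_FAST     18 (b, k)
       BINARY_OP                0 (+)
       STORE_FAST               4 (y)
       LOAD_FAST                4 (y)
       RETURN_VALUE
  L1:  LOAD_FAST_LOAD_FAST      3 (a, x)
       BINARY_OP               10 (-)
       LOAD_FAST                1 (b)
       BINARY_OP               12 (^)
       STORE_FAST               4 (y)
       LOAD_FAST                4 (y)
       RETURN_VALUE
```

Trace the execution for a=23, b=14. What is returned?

21

LOAD_CONST → push 7. Stack: [7]
LOAD_FAST b → push 14. Stack: [7, 14]
BINARY_OP % → 7 % 14 = 7. Stack: [7]
STORE_FAST k → k=7. Stack: []
LOAD_FAST_LOAD_FAST b,a → push 14,23. Stack: [14, 23]
BINARY_OP - → 14 - 23 = -9. Stack: [-9]
STORE_FAST x → x=-9. Stack: []
LOAD_FAST_LOAD_FAST x,k → push -9,7. Stack: [-9, 7]
COMPARE_OP bool(<=) → -9 vs 7 = True. Stack: [True]
POP_JUMP_IF_FALSE → pop True; no jump. Stack: []
LOAD_FAST_LOAD_FAST b,k → push 14,7. Stack: [14, 7]
BINARY_OP + → 14 + 7 = 21. Stack: [21]
STORE_FAST y → y=21. Stack: []
LOAD_FAST y → push 21. Stack: [21]
RETURN_VALUE → return 21.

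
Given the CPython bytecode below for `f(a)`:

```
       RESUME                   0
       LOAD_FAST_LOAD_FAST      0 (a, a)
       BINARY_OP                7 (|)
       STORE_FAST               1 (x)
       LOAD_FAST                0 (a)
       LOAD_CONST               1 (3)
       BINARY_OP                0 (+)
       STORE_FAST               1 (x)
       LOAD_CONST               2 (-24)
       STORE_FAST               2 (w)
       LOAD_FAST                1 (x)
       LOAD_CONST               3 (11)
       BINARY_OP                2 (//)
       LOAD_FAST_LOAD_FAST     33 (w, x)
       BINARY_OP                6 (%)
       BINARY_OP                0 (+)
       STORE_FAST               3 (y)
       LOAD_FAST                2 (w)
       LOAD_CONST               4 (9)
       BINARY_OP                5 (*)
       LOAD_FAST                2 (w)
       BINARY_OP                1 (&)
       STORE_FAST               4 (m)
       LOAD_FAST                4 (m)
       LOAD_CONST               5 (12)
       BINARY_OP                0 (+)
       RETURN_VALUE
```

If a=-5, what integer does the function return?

LOAD_FAST_LOAD_FAST a,a → push -5,-5. Stack: [-5, -5]
BINARY_OP | → -5 | -5 = -5. Stack: [-5]
STORE_FAST x → x=-5. Stack: []
LOAD_FAST a → push -5. Stack: [-5]
LOAD_CONST → push 3. Stack: [-5, 3]
BINARY_OP + → -5 + 3 = -2. Stack: [-2]
STORE_FAST x → x=-2. Stack: []
LOAD_CONST → push -24. Stack: [-24]
STORE_FAST w → w=-24. Stack: []
LOAD_FAST x → push -2. Stack: [-2]
LOAD_CONST → push 11. Stack: [-2, 11]
BINARY_OP // → -2 // 11 = -1. Stack: [-1]
LOAD_FAST_LOAD_FAST w,x → push -24,-2. Stack: [-1, -24, -2]
BINARY_OP % → -24 % -2 = 0. Stack: [-1, 0]
BINARY_OP + → -1 + 0 = -1. Stack: [-1]
STORE_FAST y → y=-1. Stack: []
LOAD_FAST w → push -24. Stack: [-24]
LOAD_CONST → push 9. Stack: [-24, 9]
BINARY_OP * → -24 * 9 = -216. Stack: [-216]
LOAD_FAST w → push -24. Stack: [-216, -24]
BINARY_OP & → -216 & -24 = -216. Stack: [-216]
STORE_FAST m → m=-216. Stack: []
LOAD_FAST m → push -216. Stack: [-216]
LOAD_CONST → push 12. Stack: [-216, 12]
BINARY_OP + → -216 + 12 = -204. Stack: [-204]
RETURN_VALUE → return -204.

-204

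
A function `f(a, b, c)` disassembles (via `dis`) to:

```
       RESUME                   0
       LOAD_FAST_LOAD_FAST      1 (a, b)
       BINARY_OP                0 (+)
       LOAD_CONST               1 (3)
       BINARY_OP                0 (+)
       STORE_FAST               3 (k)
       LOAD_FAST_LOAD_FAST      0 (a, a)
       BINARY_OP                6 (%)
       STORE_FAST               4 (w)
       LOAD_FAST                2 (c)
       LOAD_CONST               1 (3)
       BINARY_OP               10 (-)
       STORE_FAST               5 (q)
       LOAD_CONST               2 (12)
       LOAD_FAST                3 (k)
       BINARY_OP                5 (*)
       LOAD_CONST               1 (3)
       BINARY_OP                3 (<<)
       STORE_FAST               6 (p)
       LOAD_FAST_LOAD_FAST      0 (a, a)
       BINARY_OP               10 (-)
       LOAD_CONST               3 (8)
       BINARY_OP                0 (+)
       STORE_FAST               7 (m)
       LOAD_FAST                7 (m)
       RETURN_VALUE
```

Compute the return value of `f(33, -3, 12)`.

LOAD_FAST_LOAD_FAST a,b → push 33,-3. Stack: [33, -3]
BINARY_OP + → 33 + -3 = 30. Stack: [30]
LOAD_CONST → push 3. Stack: [30, 3]
BINARY_OP + → 30 + 3 = 33. Stack: [33]
STORE_FAST k → k=33. Stack: []
LOAD_FAST_LOAD_FAST a,a → push 33,33. Stack: [33, 33]
BINARY_OP % → 33 % 33 = 0. Stack: [0]
STORE_FAST w → w=0. Stack: []
LOAD_FAST c → push 12. Stack: [12]
LOAD_CONST → push 3. Stack: [12, 3]
BINARY_OP - → 12 - 3 = 9. Stack: [9]
STORE_FAST q → q=9. Stack: []
LOAD_CONST → push 12. Stack: [12]
LOAD_FAST k → push 33. Stack: [12, 33]
BINARY_OP * → 12 * 33 = 396. Stack: [396]
LOAD_CONST → push 3. Stack: [396, 3]
BINARY_OP << → 396 << 3 = 3168. Stack: [3168]
STORE_FAST p → p=3168. Stack: []
LOAD_FAST_LOAD_FAST a,a → push 33,33. Stack: [33, 33]
BINARY_OP - → 33 - 33 = 0. Stack: [0]
LOAD_CONST → push 8. Stack: [0, 8]
BINARY_OP + → 0 + 8 = 8. Stack: [8]
STORE_FAST m → m=8. Stack: []
LOAD_FAST m → push 8. Stack: [8]
RETURN_VALUE → return 8.

8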